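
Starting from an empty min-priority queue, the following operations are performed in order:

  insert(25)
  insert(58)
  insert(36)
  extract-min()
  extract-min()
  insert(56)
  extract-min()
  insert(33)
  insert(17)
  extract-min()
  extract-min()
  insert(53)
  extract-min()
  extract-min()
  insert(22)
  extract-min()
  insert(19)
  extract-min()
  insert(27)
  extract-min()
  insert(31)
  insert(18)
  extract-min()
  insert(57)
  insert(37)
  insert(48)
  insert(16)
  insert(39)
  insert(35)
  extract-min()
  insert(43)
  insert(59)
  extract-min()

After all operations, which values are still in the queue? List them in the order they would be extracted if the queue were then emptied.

35, 37, 39, 43, 48, 57, 59

insert 25 → {25}
insert 58 → {25, 58}
insert 36 → {25, 36, 58}
extract-min → 25; now {36, 58}
extract-min → 36; now {58}
insert 56 → {56, 58}
extract-min → 56; now {58}
insert 33 → {33, 58}
insert 17 → {17, 33, 58}
extract-min → 17; now {33, 58}
extract-min → 33; now {58}
insert 53 → {53, 58}
extract-min → 53; now {58}
extract-min → 58; now {}
insert 22 → {22}
extract-min → 22; now {}
insert 19 → {19}
extract-min → 19; now {}
insert 27 → {27}
extract-min → 27; now {}
insert 31 → {31}
insert 18 → {18, 31}
extract-min → 18; now {31}
insert 57 → {31, 57}
insert 37 → {31, 37, 57}
insert 48 → {31, 37, 48, 57}
insert 16 → {16, 31, 37, 48, 57}
insert 39 → {16, 31, 37, 39, 48, 57}
insert 35 → {16, 31, 35, 37, 39, 48, 57}
extract-min → 16; now {31, 35, 37, 39, 48, 57}
insert 43 → {31, 35, 37, 39, 43, 48, 57}
insert 59 → {31, 35, 37, 39, 43, 48, 57, 59}
extract-min → 31; now {35, 37, 39, 43, 48, 57, 59}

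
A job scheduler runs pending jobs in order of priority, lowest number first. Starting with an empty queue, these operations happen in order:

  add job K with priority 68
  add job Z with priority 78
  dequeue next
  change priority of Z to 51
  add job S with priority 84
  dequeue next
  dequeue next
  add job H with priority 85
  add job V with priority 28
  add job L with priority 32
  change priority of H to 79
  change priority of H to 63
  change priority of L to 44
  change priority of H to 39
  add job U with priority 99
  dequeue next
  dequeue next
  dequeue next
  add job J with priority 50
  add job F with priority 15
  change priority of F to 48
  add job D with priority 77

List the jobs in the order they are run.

add K (priority 68) → {K:68}
add Z (priority 78) → {K:68, Z:78}
dequeue next → K; now {Z:78}
update Z to priority 51 → {Z:51}
add S (priority 84) → {Z:51, S:84}
dequeue next → Z; now {S:84}
dequeue next → S; now {}
add H (priority 85) → {H:85}
add V (priority 28) → {V:28, H:85}
add L (priority 32) → {V:28, L:32, H:85}
update H to priority 79 → {V:28, L:32, H:79}
update H to priority 63 → {V:28, L:32, H:63}
update L to priority 44 → {V:28, L:44, H:63}
update H to priority 39 → {V:28, H:39, L:44}
add U (priority 99) → {V:28, H:39, L:44, U:99}
dequeue next → V; now {H:39, L:44, U:99}
dequeue next → H; now {L:44, U:99}
dequeue next → L; now {U:99}
add J (priority 50) → {J:50, U:99}
add F (priority 15) → {F:15, J:50, U:99}
update F to priority 48 → {F:48, J:50, U:99}
add D (priority 77) → {F:48, J:50, D:77, U:99}

K → Z → S → V → H → L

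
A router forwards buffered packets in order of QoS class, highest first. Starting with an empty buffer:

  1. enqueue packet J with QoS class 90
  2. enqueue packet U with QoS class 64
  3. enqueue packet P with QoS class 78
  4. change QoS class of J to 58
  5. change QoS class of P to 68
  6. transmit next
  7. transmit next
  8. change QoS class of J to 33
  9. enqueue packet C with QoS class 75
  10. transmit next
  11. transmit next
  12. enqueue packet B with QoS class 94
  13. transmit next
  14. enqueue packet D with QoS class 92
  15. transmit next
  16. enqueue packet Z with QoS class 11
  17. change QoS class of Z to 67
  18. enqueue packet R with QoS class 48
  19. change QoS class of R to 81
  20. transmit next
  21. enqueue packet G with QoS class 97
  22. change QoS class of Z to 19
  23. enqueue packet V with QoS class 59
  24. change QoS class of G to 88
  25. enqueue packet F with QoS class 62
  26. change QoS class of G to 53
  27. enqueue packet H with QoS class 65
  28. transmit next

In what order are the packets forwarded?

add J (QoS class 90) → {J:90}
add U (QoS class 64) → {J:90, U:64}
add P (QoS class 78) → {J:90, P:78, U:64}
update J to QoS class 58 → {P:78, U:64, J:58}
update P to QoS class 68 → {P:68, U:64, J:58}
transmit next → P; now {U:64, J:58}
transmit next → U; now {J:58}
update J to QoS class 33 → {J:33}
add C (QoS class 75) → {C:75, J:33}
transmit next → C; now {J:33}
transmit next → J; now {}
add B (QoS class 94) → {B:94}
transmit next → B; now {}
add D (QoS class 92) → {D:92}
transmit next → D; now {}
add Z (QoS class 11) → {Z:11}
update Z to QoS class 67 → {Z:67}
add R (QoS class 48) → {Z:67, R:48}
update R to QoS class 81 → {R:81, Z:67}
transmit next → R; now {Z:67}
add G (QoS class 97) → {G:97, Z:67}
update Z to QoS class 19 → {G:97, Z:19}
add V (QoS class 59) → {G:97, V:59, Z:19}
update G to QoS class 88 → {G:88, V:59, Z:19}
add F (QoS class 62) → {G:88, F:62, V:59, Z:19}
update G to QoS class 53 → {F:62, V:59, G:53, Z:19}
add H (QoS class 65) → {H:65, F:62, V:59, G:53, Z:19}
transmit next → H; now {F:62, V:59, G:53, Z:19}

P → U → C → J → B → D → R → H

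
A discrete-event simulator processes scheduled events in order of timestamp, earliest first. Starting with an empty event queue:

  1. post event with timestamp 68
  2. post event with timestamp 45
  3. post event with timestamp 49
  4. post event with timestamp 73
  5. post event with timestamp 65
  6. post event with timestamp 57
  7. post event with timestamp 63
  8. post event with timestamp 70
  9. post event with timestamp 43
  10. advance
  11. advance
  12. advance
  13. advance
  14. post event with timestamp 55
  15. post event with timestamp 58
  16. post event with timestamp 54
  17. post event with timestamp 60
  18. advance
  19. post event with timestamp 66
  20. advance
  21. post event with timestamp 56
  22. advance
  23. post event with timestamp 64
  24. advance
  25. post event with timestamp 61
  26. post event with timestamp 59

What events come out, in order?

insert 68 → {68}
insert 45 → {45, 68}
insert 49 → {45, 49, 68}
insert 73 → {45, 49, 68, 73}
insert 65 → {45, 49, 65, 68, 73}
insert 57 → {45, 49, 57, 65, 68, 73}
insert 63 → {45, 49, 57, 63, 65, 68, 73}
insert 70 → {45, 49, 57, 63, 65, 68, 70, 73}
insert 43 → {43, 45, 49, 57, 63, 65, 68, 70, 73}
advance → 43; now {45, 49, 57, 63, 65, 68, 70, 73}
advance → 45; now {49, 57, 63, 65, 68, 70, 73}
advance → 49; now {57, 63, 65, 68, 70, 73}
advance → 57; now {63, 65, 68, 70, 73}
insert 55 → {55, 63, 65, 68, 70, 73}
insert 58 → {55, 58, 63, 65, 68, 70, 73}
insert 54 → {54, 55, 58, 63, 65, 68, 70, 73}
insert 60 → {54, 55, 58, 60, 63, 65, 68, 70, 73}
advance → 54; now {55, 58, 60, 63, 65, 68, 70, 73}
insert 66 → {55, 58, 60, 63, 65, 66, 68, 70, 73}
advance → 55; now {58, 60, 63, 65, 66, 68, 70, 73}
insert 56 → {56, 58, 60, 63, 65, 66, 68, 70, 73}
advance → 56; now {58, 60, 63, 65, 66, 68, 70, 73}
insert 64 → {58, 60, 63, 64, 65, 66, 68, 70, 73}
advance → 58; now {60, 63, 64, 65, 66, 68, 70, 73}
insert 61 → {60, 61, 63, 64, 65, 66, 68, 70, 73}
insert 59 → {59, 60, 61, 63, 64, 65, 66, 68, 70, 73}

[43, 45, 49, 57, 54, 55, 56, 58]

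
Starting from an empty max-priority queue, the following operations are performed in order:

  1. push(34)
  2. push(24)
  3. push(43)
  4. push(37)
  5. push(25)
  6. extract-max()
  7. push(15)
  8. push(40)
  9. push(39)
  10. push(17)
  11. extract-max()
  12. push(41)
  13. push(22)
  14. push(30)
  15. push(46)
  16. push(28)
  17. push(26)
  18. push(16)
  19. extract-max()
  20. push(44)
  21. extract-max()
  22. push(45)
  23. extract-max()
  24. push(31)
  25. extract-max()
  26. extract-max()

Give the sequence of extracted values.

43, 40, 46, 44, 45, 41, 39

insert 34 → {34}
insert 24 → {34, 24}
insert 43 → {43, 34, 24}
insert 37 → {43, 37, 34, 24}
insert 25 → {43, 37, 34, 25, 24}
extract-max → 43; now {37, 34, 25, 24}
insert 15 → {37, 34, 25, 24, 15}
insert 40 → {40, 37, 34, 25, 24, 15}
insert 39 → {40, 39, 37, 34, 25, 24, 15}
insert 17 → {40, 39, 37, 34, 25, 24, 17, 15}
extract-max → 40; now {39, 37, 34, 25, 24, 17, 15}
insert 41 → {41, 39, 37, 34, 25, 24, 17, 15}
insert 22 → {41, 39, 37, 34, 25, 24, 22, 17, 15}
insert 30 → {41, 39, 37, 34, 30, 25, 24, 22, 17, 15}
insert 46 → {46, 41, 39, 37, 34, 30, 25, 24, 22, 17, 15}
insert 28 → {46, 41, 39, 37, 34, 30, 28, 25, 24, 22, 17, 15}
insert 26 → {46, 41, 39, 37, 34, 30, 28, 26, 25, 24, 22, 17, 15}
insert 16 → {46, 41, 39, 37, 34, 30, 28, 26, 25, 24, 22, 17, 16, 15}
extract-max → 46; now {41, 39, 37, 34, 30, 28, 26, 25, 24, 22, 17, 16, 15}
insert 44 → {44, 41, 39, 37, 34, 30, 28, 26, 25, 24, 22, 17, 16, 15}
extract-max → 44; now {41, 39, 37, 34, 30, 28, 26, 25, 24, 22, 17, 16, 15}
insert 45 → {45, 41, 39, 37, 34, 30, 28, 26, 25, 24, 22, 17, 16, 15}
extract-max → 45; now {41, 39, 37, 34, 30, 28, 26, 25, 24, 22, 17, 16, 15}
insert 31 → {41, 39, 37, 34, 31, 30, 28, 26, 25, 24, 22, 17, 16, 15}
extract-max → 41; now {39, 37, 34, 31, 30, 28, 26, 25, 24, 22, 17, 16, 15}
extract-max → 39; now {37, 34, 31, 30, 28, 26, 25, 24, 22, 17, 16, 15}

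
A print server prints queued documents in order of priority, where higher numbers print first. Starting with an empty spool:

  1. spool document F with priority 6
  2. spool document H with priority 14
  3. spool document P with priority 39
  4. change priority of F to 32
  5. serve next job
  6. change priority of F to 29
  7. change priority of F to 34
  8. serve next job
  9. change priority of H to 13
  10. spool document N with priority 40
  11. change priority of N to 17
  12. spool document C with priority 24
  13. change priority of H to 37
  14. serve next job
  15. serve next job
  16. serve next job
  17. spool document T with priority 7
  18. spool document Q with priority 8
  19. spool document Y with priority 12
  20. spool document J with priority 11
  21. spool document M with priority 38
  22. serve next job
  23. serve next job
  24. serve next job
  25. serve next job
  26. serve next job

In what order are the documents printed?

P, F, H, C, N, M, Y, J, Q, T

add F (priority 6) → {F:6}
add H (priority 14) → {H:14, F:6}
add P (priority 39) → {P:39, H:14, F:6}
update F to priority 32 → {P:39, F:32, H:14}
serve next job → P; now {F:32, H:14}
update F to priority 29 → {F:29, H:14}
update F to priority 34 → {F:34, H:14}
serve next job → F; now {H:14}
update H to priority 13 → {H:13}
add N (priority 40) → {N:40, H:13}
update N to priority 17 → {N:17, H:13}
add C (priority 24) → {C:24, N:17, H:13}
update H to priority 37 → {H:37, C:24, N:17}
serve next job → H; now {C:24, N:17}
serve next job → C; now {N:17}
serve next job → N; now {}
add T (priority 7) → {T:7}
add Q (priority 8) → {Q:8, T:7}
add Y (priority 12) → {Y:12, Q:8, T:7}
add J (priority 11) → {Y:12, J:11, Q:8, T:7}
add M (priority 38) → {M:38, Y:12, J:11, Q:8, T:7}
serve next job → M; now {Y:12, J:11, Q:8, T:7}
serve next job → Y; now {J:11, Q:8, T:7}
serve next job → J; now {Q:8, T:7}
serve next job → Q; now {T:7}
serve next job → T; now {}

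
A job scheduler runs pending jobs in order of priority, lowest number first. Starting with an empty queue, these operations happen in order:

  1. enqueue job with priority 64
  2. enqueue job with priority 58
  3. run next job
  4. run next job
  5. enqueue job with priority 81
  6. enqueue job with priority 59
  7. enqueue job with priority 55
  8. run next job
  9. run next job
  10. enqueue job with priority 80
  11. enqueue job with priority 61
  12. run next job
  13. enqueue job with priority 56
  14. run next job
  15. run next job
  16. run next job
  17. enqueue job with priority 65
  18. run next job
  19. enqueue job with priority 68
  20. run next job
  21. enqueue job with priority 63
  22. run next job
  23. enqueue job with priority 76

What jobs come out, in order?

insert 64 → {64}
insert 58 → {58, 64}
run next job → 58; now {64}
run next job → 64; now {}
insert 81 → {81}
insert 59 → {59, 81}
insert 55 → {55, 59, 81}
run next job → 55; now {59, 81}
run next job → 59; now {81}
insert 80 → {80, 81}
insert 61 → {61, 80, 81}
run next job → 61; now {80, 81}
insert 56 → {56, 80, 81}
run next job → 56; now {80, 81}
run next job → 80; now {81}
run next job → 81; now {}
insert 65 → {65}
run next job → 65; now {}
insert 68 → {68}
run next job → 68; now {}
insert 63 → {63}
run next job → 63; now {}
insert 76 → {76}

58, 64, 55, 59, 61, 56, 80, 81, 65, 68, 63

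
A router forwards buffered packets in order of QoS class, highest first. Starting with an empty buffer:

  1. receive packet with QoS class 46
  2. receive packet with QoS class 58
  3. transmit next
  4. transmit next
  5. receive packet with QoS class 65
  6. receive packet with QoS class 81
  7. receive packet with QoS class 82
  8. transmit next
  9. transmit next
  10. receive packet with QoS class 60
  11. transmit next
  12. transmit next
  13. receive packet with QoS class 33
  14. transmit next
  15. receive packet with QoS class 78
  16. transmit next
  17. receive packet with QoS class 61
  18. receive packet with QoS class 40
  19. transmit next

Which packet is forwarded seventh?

insert 46 → {46}
insert 58 → {58, 46}
transmit next → 58; now {46}
transmit next → 46; now {}
insert 65 → {65}
insert 81 → {81, 65}
insert 82 → {82, 81, 65}
transmit next → 82; now {81, 65}
transmit next → 81; now {65}
insert 60 → {65, 60}
transmit next → 65; now {60}
transmit next → 60; now {}
insert 33 → {33}
transmit next → 33; now {}
insert 78 → {78}
transmit next → 78; now {}
insert 61 → {61}
insert 40 → {61, 40}
transmit next → 61; now {40}

33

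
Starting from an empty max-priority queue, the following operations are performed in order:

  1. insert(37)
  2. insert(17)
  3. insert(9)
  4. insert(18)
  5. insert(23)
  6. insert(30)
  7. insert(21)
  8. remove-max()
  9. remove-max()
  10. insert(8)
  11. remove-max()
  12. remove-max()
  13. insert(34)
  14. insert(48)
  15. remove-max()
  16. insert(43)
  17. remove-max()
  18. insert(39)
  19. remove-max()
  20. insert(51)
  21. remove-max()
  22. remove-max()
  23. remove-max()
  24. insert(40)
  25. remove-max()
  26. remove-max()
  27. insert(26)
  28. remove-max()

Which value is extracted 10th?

insert 37 → {37}
insert 17 → {37, 17}
insert 9 → {37, 17, 9}
insert 18 → {37, 18, 17, 9}
insert 23 → {37, 23, 18, 17, 9}
insert 30 → {37, 30, 23, 18, 17, 9}
insert 21 → {37, 30, 23, 21, 18, 17, 9}
remove-max → 37; now {30, 23, 21, 18, 17, 9}
remove-max → 30; now {23, 21, 18, 17, 9}
insert 8 → {23, 21, 18, 17, 9, 8}
remove-max → 23; now {21, 18, 17, 9, 8}
remove-max → 21; now {18, 17, 9, 8}
insert 34 → {34, 18, 17, 9, 8}
insert 48 → {48, 34, 18, 17, 9, 8}
remove-max → 48; now {34, 18, 17, 9, 8}
insert 43 → {43, 34, 18, 17, 9, 8}
remove-max → 43; now {34, 18, 17, 9, 8}
insert 39 → {39, 34, 18, 17, 9, 8}
remove-max → 39; now {34, 18, 17, 9, 8}
insert 51 → {51, 34, 18, 17, 9, 8}
remove-max → 51; now {34, 18, 17, 9, 8}
remove-max → 34; now {18, 17, 9, 8}
remove-max → 18; now {17, 9, 8}
insert 40 → {40, 17, 9, 8}
remove-max → 40; now {17, 9, 8}
remove-max → 17; now {9, 8}
insert 26 → {26, 9, 8}
remove-max → 26; now {9, 8}

18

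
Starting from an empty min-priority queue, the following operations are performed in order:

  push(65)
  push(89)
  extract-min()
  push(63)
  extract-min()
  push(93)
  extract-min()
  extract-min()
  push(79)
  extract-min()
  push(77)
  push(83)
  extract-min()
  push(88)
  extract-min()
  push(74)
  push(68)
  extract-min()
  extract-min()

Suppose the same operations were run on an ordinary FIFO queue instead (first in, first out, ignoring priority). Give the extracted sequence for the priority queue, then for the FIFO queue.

insert 65 → {65}
insert 89 → {65, 89}
extract-min → 65; now {89}
insert 63 → {63, 89}
extract-min → 63; now {89}
insert 93 → {89, 93}
extract-min → 89; now {93}
extract-min → 93; now {}
insert 79 → {79}
extract-min → 79; now {}
insert 77 → {77}
insert 83 → {77, 83}
extract-min → 77; now {83}
insert 88 → {83, 88}
extract-min → 83; now {88}
insert 74 → {74, 88}
insert 68 → {68, 74, 88}
extract-min → 68; now {74, 88}
extract-min → 74; now {88}

priority queue: 65, 63, 89, 93, 79, 77, 83, 68, 74; FIFO queue: 65, 89, 63, 93, 79, 77, 83, 88, 74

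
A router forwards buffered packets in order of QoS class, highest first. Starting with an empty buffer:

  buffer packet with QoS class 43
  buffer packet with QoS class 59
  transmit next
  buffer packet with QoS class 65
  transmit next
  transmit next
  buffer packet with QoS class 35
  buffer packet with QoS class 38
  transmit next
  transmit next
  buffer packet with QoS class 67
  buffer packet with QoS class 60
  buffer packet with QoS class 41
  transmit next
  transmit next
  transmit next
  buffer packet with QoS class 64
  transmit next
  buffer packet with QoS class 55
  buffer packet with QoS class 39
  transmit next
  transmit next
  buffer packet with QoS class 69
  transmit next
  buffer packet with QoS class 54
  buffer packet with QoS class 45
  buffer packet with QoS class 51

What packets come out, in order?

59, 65, 43, 38, 35, 67, 60, 41, 64, 55, 39, 69

insert 43 → {43}
insert 59 → {59, 43}
transmit next → 59; now {43}
insert 65 → {65, 43}
transmit next → 65; now {43}
transmit next → 43; now {}
insert 35 → {35}
insert 38 → {38, 35}
transmit next → 38; now {35}
transmit next → 35; now {}
insert 67 → {67}
insert 60 → {67, 60}
insert 41 → {67, 60, 41}
transmit next → 67; now {60, 41}
transmit next → 60; now {41}
transmit next → 41; now {}
insert 64 → {64}
transmit next → 64; now {}
insert 55 → {55}
insert 39 → {55, 39}
transmit next → 55; now {39}
transmit next → 39; now {}
insert 69 → {69}
transmit next → 69; now {}
insert 54 → {54}
insert 45 → {54, 45}
insert 51 → {54, 51, 45}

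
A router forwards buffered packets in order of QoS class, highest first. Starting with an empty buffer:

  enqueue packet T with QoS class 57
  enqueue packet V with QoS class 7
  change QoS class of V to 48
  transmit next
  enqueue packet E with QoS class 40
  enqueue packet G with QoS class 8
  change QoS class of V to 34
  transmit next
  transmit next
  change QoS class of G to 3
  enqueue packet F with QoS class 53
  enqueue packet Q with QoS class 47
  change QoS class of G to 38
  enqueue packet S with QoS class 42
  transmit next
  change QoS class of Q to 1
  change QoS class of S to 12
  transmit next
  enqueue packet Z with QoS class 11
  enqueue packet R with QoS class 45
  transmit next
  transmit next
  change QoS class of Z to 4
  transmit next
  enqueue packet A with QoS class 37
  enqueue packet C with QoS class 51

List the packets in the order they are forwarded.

add T (QoS class 57) → {T:57}
add V (QoS class 7) → {T:57, V:7}
update V to QoS class 48 → {T:57, V:48}
transmit next → T; now {V:48}
add E (QoS class 40) → {V:48, E:40}
add G (QoS class 8) → {V:48, E:40, G:8}
update V to QoS class 34 → {E:40, V:34, G:8}
transmit next → E; now {V:34, G:8}
transmit next → V; now {G:8}
update G to QoS class 3 → {G:3}
add F (QoS class 53) → {F:53, G:3}
add Q (QoS class 47) → {F:53, Q:47, G:3}
update G to QoS class 38 → {F:53, Q:47, G:38}
add S (QoS class 42) → {F:53, Q:47, S:42, G:38}
transmit next → F; now {Q:47, S:42, G:38}
update Q to QoS class 1 → {S:42, G:38, Q:1}
update S to QoS class 12 → {G:38, S:12, Q:1}
transmit next → G; now {S:12, Q:1}
add Z (QoS class 11) → {S:12, Z:11, Q:1}
add R (QoS class 45) → {R:45, S:12, Z:11, Q:1}
transmit next → R; now {S:12, Z:11, Q:1}
transmit next → S; now {Z:11, Q:1}
update Z to QoS class 4 → {Z:4, Q:1}
transmit next → Z; now {Q:1}
add A (QoS class 37) → {A:37, Q:1}
add C (QoS class 51) → {C:51, A:37, Q:1}

[T, E, V, F, G, R, S, Z]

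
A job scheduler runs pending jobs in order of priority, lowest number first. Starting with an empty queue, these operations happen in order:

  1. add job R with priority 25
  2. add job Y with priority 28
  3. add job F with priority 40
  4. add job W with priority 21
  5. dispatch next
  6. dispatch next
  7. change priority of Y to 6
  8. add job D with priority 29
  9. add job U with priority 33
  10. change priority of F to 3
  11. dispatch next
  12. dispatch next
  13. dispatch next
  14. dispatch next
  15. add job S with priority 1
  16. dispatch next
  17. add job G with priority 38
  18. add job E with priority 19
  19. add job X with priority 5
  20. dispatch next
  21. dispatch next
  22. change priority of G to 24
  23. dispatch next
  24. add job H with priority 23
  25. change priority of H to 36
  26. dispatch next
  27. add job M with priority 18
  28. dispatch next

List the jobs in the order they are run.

[W, R, F, Y, D, U, S, X, E, G, H, M]

add R (priority 25) → {R:25}
add Y (priority 28) → {R:25, Y:28}
add F (priority 40) → {R:25, Y:28, F:40}
add W (priority 21) → {W:21, R:25, Y:28, F:40}
dispatch next → W; now {R:25, Y:28, F:40}
dispatch next → R; now {Y:28, F:40}
update Y to priority 6 → {Y:6, F:40}
add D (priority 29) → {Y:6, D:29, F:40}
add U (priority 33) → {Y:6, D:29, U:33, F:40}
update F to priority 3 → {F:3, Y:6, D:29, U:33}
dispatch next → F; now {Y:6, D:29, U:33}
dispatch next → Y; now {D:29, U:33}
dispatch next → D; now {U:33}
dispatch next → U; now {}
add S (priority 1) → {S:1}
dispatch next → S; now {}
add G (priority 38) → {G:38}
add E (priority 19) → {E:19, G:38}
add X (priority 5) → {X:5, E:19, G:38}
dispatch next → X; now {E:19, G:38}
dispatch next → E; now {G:38}
update G to priority 24 → {G:24}
dispatch next → G; now {}
add H (priority 23) → {H:23}
update H to priority 36 → {H:36}
dispatch next → H; now {}
add M (priority 18) → {M:18}
dispatch next → M; now {}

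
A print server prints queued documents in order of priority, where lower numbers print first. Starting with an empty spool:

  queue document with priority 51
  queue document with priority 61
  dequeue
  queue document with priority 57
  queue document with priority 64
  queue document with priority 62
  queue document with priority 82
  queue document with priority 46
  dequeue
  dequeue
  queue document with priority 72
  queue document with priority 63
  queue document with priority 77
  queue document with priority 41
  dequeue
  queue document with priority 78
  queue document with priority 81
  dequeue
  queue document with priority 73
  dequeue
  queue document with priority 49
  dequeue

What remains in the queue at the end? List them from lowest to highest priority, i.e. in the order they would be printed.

[63, 64, 72, 73, 77, 78, 81, 82]

insert 51 → {51}
insert 61 → {51, 61}
dequeue → 51; now {61}
insert 57 → {57, 61}
insert 64 → {57, 61, 64}
insert 62 → {57, 61, 62, 64}
insert 82 → {57, 61, 62, 64, 82}
insert 46 → {46, 57, 61, 62, 64, 82}
dequeue → 46; now {57, 61, 62, 64, 82}
dequeue → 57; now {61, 62, 64, 82}
insert 72 → {61, 62, 64, 72, 82}
insert 63 → {61, 62, 63, 64, 72, 82}
insert 77 → {61, 62, 63, 64, 72, 77, 82}
insert 41 → {41, 61, 62, 63, 64, 72, 77, 82}
dequeue → 41; now {61, 62, 63, 64, 72, 77, 82}
insert 78 → {61, 62, 63, 64, 72, 77, 78, 82}
insert 81 → {61, 62, 63, 64, 72, 77, 78, 81, 82}
dequeue → 61; now {62, 63, 64, 72, 77, 78, 81, 82}
insert 73 → {62, 63, 64, 72, 73, 77, 78, 81, 82}
dequeue → 62; now {63, 64, 72, 73, 77, 78, 81, 82}
insert 49 → {49, 63, 64, 72, 73, 77, 78, 81, 82}
dequeue → 49; now {63, 64, 72, 73, 77, 78, 81, 82}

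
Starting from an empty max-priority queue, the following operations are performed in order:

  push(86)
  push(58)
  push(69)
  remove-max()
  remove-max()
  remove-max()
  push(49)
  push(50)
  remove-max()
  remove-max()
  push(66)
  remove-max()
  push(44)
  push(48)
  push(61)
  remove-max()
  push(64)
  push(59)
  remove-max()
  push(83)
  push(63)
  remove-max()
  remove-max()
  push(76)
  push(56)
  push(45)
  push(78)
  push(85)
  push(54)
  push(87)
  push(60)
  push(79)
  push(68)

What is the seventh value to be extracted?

61

insert 86 → {86}
insert 58 → {86, 58}
insert 69 → {86, 69, 58}
remove-max → 86; now {69, 58}
remove-max → 69; now {58}
remove-max → 58; now {}
insert 49 → {49}
insert 50 → {50, 49}
remove-max → 50; now {49}
remove-max → 49; now {}
insert 66 → {66}
remove-max → 66; now {}
insert 44 → {44}
insert 48 → {48, 44}
insert 61 → {61, 48, 44}
remove-max → 61; now {48, 44}
insert 64 → {64, 48, 44}
insert 59 → {64, 59, 48, 44}
remove-max → 64; now {59, 48, 44}
insert 83 → {83, 59, 48, 44}
insert 63 → {83, 63, 59, 48, 44}
remove-max → 83; now {63, 59, 48, 44}
remove-max → 63; now {59, 48, 44}
insert 76 → {76, 59, 48, 44}
insert 56 → {76, 59, 56, 48, 44}
insert 45 → {76, 59, 56, 48, 45, 44}
insert 78 → {78, 76, 59, 56, 48, 45, 44}
insert 85 → {85, 78, 76, 59, 56, 48, 45, 44}
insert 54 → {85, 78, 76, 59, 56, 54, 48, 45, 44}
insert 87 → {87, 85, 78, 76, 59, 56, 54, 48, 45, 44}
insert 60 → {87, 85, 78, 76, 60, 59, 56, 54, 48, 45, 44}
insert 79 → {87, 85, 79, 78, 76, 60, 59, 56, 54, 48, 45, 44}
insert 68 → {87, 85, 79, 78, 76, 68, 60, 59, 56, 54, 48, 45, 44}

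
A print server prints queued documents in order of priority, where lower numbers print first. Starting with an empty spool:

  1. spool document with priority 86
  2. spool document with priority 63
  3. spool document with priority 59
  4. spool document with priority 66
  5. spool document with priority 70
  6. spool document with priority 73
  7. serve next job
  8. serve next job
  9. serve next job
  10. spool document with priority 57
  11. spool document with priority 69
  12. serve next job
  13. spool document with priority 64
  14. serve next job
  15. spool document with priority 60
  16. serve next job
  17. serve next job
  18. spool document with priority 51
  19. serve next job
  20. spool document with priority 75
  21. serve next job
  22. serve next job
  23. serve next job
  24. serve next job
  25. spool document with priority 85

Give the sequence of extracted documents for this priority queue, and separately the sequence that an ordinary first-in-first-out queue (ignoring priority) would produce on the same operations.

priority queue: 59, 63, 66, 57, 64, 60, 69, 51, 70, 73, 75, 86; FIFO queue: 86 → 63 → 59 → 66 → 70 → 73 → 57 → 69 → 64 → 60 → 51 → 75

insert 86 → {86}
insert 63 → {63, 86}
insert 59 → {59, 63, 86}
insert 66 → {59, 63, 66, 86}
insert 70 → {59, 63, 66, 70, 86}
insert 73 → {59, 63, 66, 70, 73, 86}
serve next job → 59; now {63, 66, 70, 73, 86}
serve next job → 63; now {66, 70, 73, 86}
serve next job → 66; now {70, 73, 86}
insert 57 → {57, 70, 73, 86}
insert 69 → {57, 69, 70, 73, 86}
serve next job → 57; now {69, 70, 73, 86}
insert 64 → {64, 69, 70, 73, 86}
serve next job → 64; now {69, 70, 73, 86}
insert 60 → {60, 69, 70, 73, 86}
serve next job → 60; now {69, 70, 73, 86}
serve next job → 69; now {70, 73, 86}
insert 51 → {51, 70, 73, 86}
serve next job → 51; now {70, 73, 86}
insert 75 → {70, 73, 75, 86}
serve next job → 70; now {73, 75, 86}
serve next job → 73; now {75, 86}
serve next job → 75; now {86}
serve next job → 86; now {}
insert 85 → {85}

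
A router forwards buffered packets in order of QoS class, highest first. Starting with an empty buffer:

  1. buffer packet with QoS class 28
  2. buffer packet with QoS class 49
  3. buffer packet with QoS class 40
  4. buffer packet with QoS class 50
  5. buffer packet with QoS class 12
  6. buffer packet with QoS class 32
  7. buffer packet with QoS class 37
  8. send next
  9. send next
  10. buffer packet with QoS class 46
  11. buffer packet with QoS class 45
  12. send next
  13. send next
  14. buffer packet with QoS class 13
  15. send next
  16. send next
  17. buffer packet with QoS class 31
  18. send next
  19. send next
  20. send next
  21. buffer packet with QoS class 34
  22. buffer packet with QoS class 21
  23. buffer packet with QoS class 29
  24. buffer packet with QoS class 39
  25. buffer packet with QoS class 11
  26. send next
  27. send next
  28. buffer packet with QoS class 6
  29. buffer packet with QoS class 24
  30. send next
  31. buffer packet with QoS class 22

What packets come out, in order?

insert 28 → {28}
insert 49 → {49, 28}
insert 40 → {49, 40, 28}
insert 50 → {50, 49, 40, 28}
insert 12 → {50, 49, 40, 28, 12}
insert 32 → {50, 49, 40, 32, 28, 12}
insert 37 → {50, 49, 40, 37, 32, 28, 12}
send next → 50; now {49, 40, 37, 32, 28, 12}
send next → 49; now {40, 37, 32, 28, 12}
insert 46 → {46, 40, 37, 32, 28, 12}
insert 45 → {46, 45, 40, 37, 32, 28, 12}
send next → 46; now {45, 40, 37, 32, 28, 12}
send next → 45; now {40, 37, 32, 28, 12}
insert 13 → {40, 37, 32, 28, 13, 12}
send next → 40; now {37, 32, 28, 13, 12}
send next → 37; now {32, 28, 13, 12}
insert 31 → {32, 31, 28, 13, 12}
send next → 32; now {31, 28, 13, 12}
send next → 31; now {28, 13, 12}
send next → 28; now {13, 12}
insert 34 → {34, 13, 12}
insert 21 → {34, 21, 13, 12}
insert 29 → {34, 29, 21, 13, 12}
insert 39 → {39, 34, 29, 21, 13, 12}
insert 11 → {39, 34, 29, 21, 13, 12, 11}
send next → 39; now {34, 29, 21, 13, 12, 11}
send next → 34; now {29, 21, 13, 12, 11}
insert 6 → {29, 21, 13, 12, 11, 6}
insert 24 → {29, 24, 21, 13, 12, 11, 6}
send next → 29; now {24, 21, 13, 12, 11, 6}
insert 22 → {24, 22, 21, 13, 12, 11, 6}

50 → 49 → 46 → 45 → 40 → 37 → 32 → 31 → 28 → 39 → 34 → 29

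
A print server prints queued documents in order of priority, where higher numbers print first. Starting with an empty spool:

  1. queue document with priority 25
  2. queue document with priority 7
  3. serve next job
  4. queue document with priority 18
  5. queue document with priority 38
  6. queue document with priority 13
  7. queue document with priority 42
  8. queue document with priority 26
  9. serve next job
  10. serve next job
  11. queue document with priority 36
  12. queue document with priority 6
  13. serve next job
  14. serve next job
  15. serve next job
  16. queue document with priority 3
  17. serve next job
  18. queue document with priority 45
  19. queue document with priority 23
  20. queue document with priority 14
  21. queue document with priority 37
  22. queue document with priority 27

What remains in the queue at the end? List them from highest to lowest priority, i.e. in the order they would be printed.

insert 25 → {25}
insert 7 → {25, 7}
serve next job → 25; now {7}
insert 18 → {18, 7}
insert 38 → {38, 18, 7}
insert 13 → {38, 18, 13, 7}
insert 42 → {42, 38, 18, 13, 7}
insert 26 → {42, 38, 26, 18, 13, 7}
serve next job → 42; now {38, 26, 18, 13, 7}
serve next job → 38; now {26, 18, 13, 7}
insert 36 → {36, 26, 18, 13, 7}
insert 6 → {36, 26, 18, 13, 7, 6}
serve next job → 36; now {26, 18, 13, 7, 6}
serve next job → 26; now {18, 13, 7, 6}
serve next job → 18; now {13, 7, 6}
insert 3 → {13, 7, 6, 3}
serve next job → 13; now {7, 6, 3}
insert 45 → {45, 7, 6, 3}
insert 23 → {45, 23, 7, 6, 3}
insert 14 → {45, 23, 14, 7, 6, 3}
insert 37 → {45, 37, 23, 14, 7, 6, 3}
insert 27 → {45, 37, 27, 23, 14, 7, 6, 3}

45 → 37 → 27 → 23 → 14 → 7 → 6 → 3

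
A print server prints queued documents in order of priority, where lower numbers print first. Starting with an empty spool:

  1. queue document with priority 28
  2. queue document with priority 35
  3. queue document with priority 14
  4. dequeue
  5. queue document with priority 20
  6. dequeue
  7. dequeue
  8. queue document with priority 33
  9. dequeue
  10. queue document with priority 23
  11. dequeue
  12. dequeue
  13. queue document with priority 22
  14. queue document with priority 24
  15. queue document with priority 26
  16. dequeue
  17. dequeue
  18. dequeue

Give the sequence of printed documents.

14, 20, 28, 33, 23, 35, 22, 24, 26

insert 28 → {28}
insert 35 → {28, 35}
insert 14 → {14, 28, 35}
dequeue → 14; now {28, 35}
insert 20 → {20, 28, 35}
dequeue → 20; now {28, 35}
dequeue → 28; now {35}
insert 33 → {33, 35}
dequeue → 33; now {35}
insert 23 → {23, 35}
dequeue → 23; now {35}
dequeue → 35; now {}
insert 22 → {22}
insert 24 → {22, 24}
insert 26 → {22, 24, 26}
dequeue → 22; now {24, 26}
dequeue → 24; now {26}
dequeue → 26; now {}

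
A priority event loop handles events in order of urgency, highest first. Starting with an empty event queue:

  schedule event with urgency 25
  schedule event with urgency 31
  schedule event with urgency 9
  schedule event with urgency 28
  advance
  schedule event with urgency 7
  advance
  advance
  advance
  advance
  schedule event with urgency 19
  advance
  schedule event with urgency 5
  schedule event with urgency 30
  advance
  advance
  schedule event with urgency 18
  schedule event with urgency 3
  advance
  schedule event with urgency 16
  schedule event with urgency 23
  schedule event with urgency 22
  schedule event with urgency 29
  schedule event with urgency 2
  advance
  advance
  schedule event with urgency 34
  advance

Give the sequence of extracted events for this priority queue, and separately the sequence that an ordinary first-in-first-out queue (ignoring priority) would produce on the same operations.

priority queue: 31 → 28 → 25 → 9 → 7 → 19 → 30 → 5 → 18 → 29 → 23 → 34; FIFO queue: [25, 31, 9, 28, 7, 19, 5, 30, 18, 3, 16, 23]

insert 25 → {25}
insert 31 → {31, 25}
insert 9 → {31, 25, 9}
insert 28 → {31, 28, 25, 9}
advance → 31; now {28, 25, 9}
insert 7 → {28, 25, 9, 7}
advance → 28; now {25, 9, 7}
advance → 25; now {9, 7}
advance → 9; now {7}
advance → 7; now {}
insert 19 → {19}
advance → 19; now {}
insert 5 → {5}
insert 30 → {30, 5}
advance → 30; now {5}
advance → 5; now {}
insert 18 → {18}
insert 3 → {18, 3}
advance → 18; now {3}
insert 16 → {16, 3}
insert 23 → {23, 16, 3}
insert 22 → {23, 22, 16, 3}
insert 29 → {29, 23, 22, 16, 3}
insert 2 → {29, 23, 22, 16, 3, 2}
advance → 29; now {23, 22, 16, 3, 2}
advance → 23; now {22, 16, 3, 2}
insert 34 → {34, 22, 16, 3, 2}
advance → 34; now {22, 16, 3, 2}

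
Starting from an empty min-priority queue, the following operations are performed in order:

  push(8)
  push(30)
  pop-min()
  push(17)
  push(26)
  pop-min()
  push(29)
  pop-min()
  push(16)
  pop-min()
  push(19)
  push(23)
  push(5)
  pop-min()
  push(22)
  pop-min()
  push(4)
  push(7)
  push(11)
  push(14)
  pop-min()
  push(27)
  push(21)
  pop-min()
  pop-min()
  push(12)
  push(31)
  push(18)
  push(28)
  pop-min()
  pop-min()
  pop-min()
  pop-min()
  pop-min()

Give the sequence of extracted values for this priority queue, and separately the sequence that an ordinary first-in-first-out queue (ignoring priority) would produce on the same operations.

priority queue: 8 → 17 → 26 → 16 → 5 → 19 → 4 → 7 → 11 → 12 → 14 → 18 → 21 → 22; FIFO queue: 8, 30, 17, 26, 29, 16, 19, 23, 5, 22, 4, 7, 11, 14

insert 8 → {8}
insert 30 → {8, 30}
pop-min → 8; now {30}
insert 17 → {17, 30}
insert 26 → {17, 26, 30}
pop-min → 17; now {26, 30}
insert 29 → {26, 29, 30}
pop-min → 26; now {29, 30}
insert 16 → {16, 29, 30}
pop-min → 16; now {29, 30}
insert 19 → {19, 29, 30}
insert 23 → {19, 23, 29, 30}
insert 5 → {5, 19, 23, 29, 30}
pop-min → 5; now {19, 23, 29, 30}
insert 22 → {19, 22, 23, 29, 30}
pop-min → 19; now {22, 23, 29, 30}
insert 4 → {4, 22, 23, 29, 30}
insert 7 → {4, 7, 22, 23, 29, 30}
insert 11 → {4, 7, 11, 22, 23, 29, 30}
insert 14 → {4, 7, 11, 14, 22, 23, 29, 30}
pop-min → 4; now {7, 11, 14, 22, 23, 29, 30}
insert 27 → {7, 11, 14, 22, 23, 27, 29, 30}
insert 21 → {7, 11, 14, 21, 22, 23, 27, 29, 30}
pop-min → 7; now {11, 14, 21, 22, 23, 27, 29, 30}
pop-min → 11; now {14, 21, 22, 23, 27, 29, 30}
insert 12 → {12, 14, 21, 22, 23, 27, 29, 30}
insert 31 → {12, 14, 21, 22, 23, 27, 29, 30, 31}
insert 18 → {12, 14, 18, 21, 22, 23, 27, 29, 30, 31}
insert 28 → {12, 14, 18, 21, 22, 23, 27, 28, 29, 30, 31}
pop-min → 12; now {14, 18, 21, 22, 23, 27, 28, 29, 30, 31}
pop-min → 14; now {18, 21, 22, 23, 27, 28, 29, 30, 31}
pop-min → 18; now {21, 22, 23, 27, 28, 29, 30, 31}
pop-min → 21; now {22, 23, 27, 28, 29, 30, 31}
pop-min → 22; now {23, 27, 28, 29, 30, 31}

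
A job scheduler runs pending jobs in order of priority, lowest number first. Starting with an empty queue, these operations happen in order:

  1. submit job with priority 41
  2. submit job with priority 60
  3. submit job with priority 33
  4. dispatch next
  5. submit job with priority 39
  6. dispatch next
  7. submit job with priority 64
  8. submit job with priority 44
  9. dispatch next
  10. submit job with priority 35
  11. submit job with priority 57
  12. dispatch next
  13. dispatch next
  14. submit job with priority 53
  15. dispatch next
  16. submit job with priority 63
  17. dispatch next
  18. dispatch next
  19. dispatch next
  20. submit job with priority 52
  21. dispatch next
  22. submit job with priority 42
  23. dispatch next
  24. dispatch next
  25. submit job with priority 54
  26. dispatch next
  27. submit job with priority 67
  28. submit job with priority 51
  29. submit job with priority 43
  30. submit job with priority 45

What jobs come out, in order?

insert 41 → {41}
insert 60 → {41, 60}
insert 33 → {33, 41, 60}
dispatch next → 33; now {41, 60}
insert 39 → {39, 41, 60}
dispatch next → 39; now {41, 60}
insert 64 → {41, 60, 64}
insert 44 → {41, 44, 60, 64}
dispatch next → 41; now {44, 60, 64}
insert 35 → {35, 44, 60, 64}
insert 57 → {35, 44, 57, 60, 64}
dispatch next → 35; now {44, 57, 60, 64}
dispatch next → 44; now {57, 60, 64}
insert 53 → {53, 57, 60, 64}
dispatch next → 53; now {57, 60, 64}
insert 63 → {57, 60, 63, 64}
dispatch next → 57; now {60, 63, 64}
dispatch next → 60; now {63, 64}
dispatch next → 63; now {64}
insert 52 → {52, 64}
dispatch next → 52; now {64}
insert 42 → {42, 64}
dispatch next → 42; now {64}
dispatch next → 64; now {}
insert 54 → {54}
dispatch next → 54; now {}
insert 67 → {67}
insert 51 → {51, 67}
insert 43 → {43, 51, 67}
insert 45 → {43, 45, 51, 67}

33, 39, 41, 35, 44, 53, 57, 60, 63, 52, 42, 64, 54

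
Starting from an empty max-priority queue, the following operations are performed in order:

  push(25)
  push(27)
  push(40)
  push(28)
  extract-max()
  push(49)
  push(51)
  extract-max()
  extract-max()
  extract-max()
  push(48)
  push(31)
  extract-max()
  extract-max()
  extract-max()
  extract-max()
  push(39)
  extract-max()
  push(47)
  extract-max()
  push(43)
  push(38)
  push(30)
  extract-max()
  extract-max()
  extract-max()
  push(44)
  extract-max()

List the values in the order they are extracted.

40 → 51 → 49 → 28 → 48 → 31 → 27 → 25 → 39 → 47 → 43 → 38 → 30 → 44

insert 25 → {25}
insert 27 → {27, 25}
insert 40 → {40, 27, 25}
insert 28 → {40, 28, 27, 25}
extract-max → 40; now {28, 27, 25}
insert 49 → {49, 28, 27, 25}
insert 51 → {51, 49, 28, 27, 25}
extract-max → 51; now {49, 28, 27, 25}
extract-max → 49; now {28, 27, 25}
extract-max → 28; now {27, 25}
insert 48 → {48, 27, 25}
insert 31 → {48, 31, 27, 25}
extract-max → 48; now {31, 27, 25}
extract-max → 31; now {27, 25}
extract-max → 27; now {25}
extract-max → 25; now {}
insert 39 → {39}
extract-max → 39; now {}
insert 47 → {47}
extract-max → 47; now {}
insert 43 → {43}
insert 38 → {43, 38}
insert 30 → {43, 38, 30}
extract-max → 43; now {38, 30}
extract-max → 38; now {30}
extract-max → 30; now {}
insert 44 → {44}
extract-max → 44; now {}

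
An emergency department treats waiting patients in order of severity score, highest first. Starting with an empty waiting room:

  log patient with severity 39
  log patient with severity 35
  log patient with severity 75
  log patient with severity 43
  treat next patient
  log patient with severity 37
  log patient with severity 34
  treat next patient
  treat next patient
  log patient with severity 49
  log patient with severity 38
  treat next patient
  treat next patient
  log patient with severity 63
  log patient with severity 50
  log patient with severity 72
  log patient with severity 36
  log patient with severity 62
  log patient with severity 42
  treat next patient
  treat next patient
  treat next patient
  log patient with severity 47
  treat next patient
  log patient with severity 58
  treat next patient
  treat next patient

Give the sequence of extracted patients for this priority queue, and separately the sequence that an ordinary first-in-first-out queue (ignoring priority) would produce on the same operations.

priority queue: 75 → 43 → 39 → 49 → 38 → 72 → 63 → 62 → 50 → 58 → 47; FIFO queue: 39, 35, 75, 43, 37, 34, 49, 38, 63, 50, 72

insert 39 → {39}
insert 35 → {39, 35}
insert 75 → {75, 39, 35}
insert 43 → {75, 43, 39, 35}
treat next patient → 75; now {43, 39, 35}
insert 37 → {43, 39, 37, 35}
insert 34 → {43, 39, 37, 35, 34}
treat next patient → 43; now {39, 37, 35, 34}
treat next patient → 39; now {37, 35, 34}
insert 49 → {49, 37, 35, 34}
insert 38 → {49, 38, 37, 35, 34}
treat next patient → 49; now {38, 37, 35, 34}
treat next patient → 38; now {37, 35, 34}
insert 63 → {63, 37, 35, 34}
insert 50 → {63, 50, 37, 35, 34}
insert 72 → {72, 63, 50, 37, 35, 34}
insert 36 → {72, 63, 50, 37, 36, 35, 34}
insert 62 → {72, 63, 62, 50, 37, 36, 35, 34}
insert 42 → {72, 63, 62, 50, 42, 37, 36, 35, 34}
treat next patient → 72; now {63, 62, 50, 42, 37, 36, 35, 34}
treat next patient → 63; now {62, 50, 42, 37, 36, 35, 34}
treat next patient → 62; now {50, 42, 37, 36, 35, 34}
insert 47 → {50, 47, 42, 37, 36, 35, 34}
treat next patient → 50; now {47, 42, 37, 36, 35, 34}
insert 58 → {58, 47, 42, 37, 36, 35, 34}
treat next patient → 58; now {47, 42, 37, 36, 35, 34}
treat next patient → 47; now {42, 37, 36, 35, 34}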